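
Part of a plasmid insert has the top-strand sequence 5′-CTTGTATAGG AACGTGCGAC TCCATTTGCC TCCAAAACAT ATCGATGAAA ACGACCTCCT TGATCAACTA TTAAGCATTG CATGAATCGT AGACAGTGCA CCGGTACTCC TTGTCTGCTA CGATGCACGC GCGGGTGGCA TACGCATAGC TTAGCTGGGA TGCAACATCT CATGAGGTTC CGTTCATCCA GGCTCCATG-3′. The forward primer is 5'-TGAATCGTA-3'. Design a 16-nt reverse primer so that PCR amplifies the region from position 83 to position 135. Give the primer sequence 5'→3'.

The product's 3' end on the top strand is position 135.
The reverse primer anneals to the top strand over positions 120–135, i.e. to ACGATGCACGCGCGGG.
Its sequence written 5'→3' is the reverse complement: CCCGCGCGTGCATCGT.

5'-CCCGCGCGTGCATCGT-3'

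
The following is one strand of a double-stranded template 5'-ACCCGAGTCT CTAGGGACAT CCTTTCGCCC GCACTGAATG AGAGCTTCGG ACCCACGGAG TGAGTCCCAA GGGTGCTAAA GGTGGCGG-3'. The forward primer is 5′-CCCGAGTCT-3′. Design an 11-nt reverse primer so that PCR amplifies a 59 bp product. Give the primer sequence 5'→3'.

The forward primer binds at positions 2–10, so a 59 bp product ends at position 2 + 59 − 1 = 60.
The reverse primer anneals to the top strand over positions 50–60, i.e. to GACCCACGGAG.
Its sequence written 5'→3' is the reverse complement: CTCCGTGGGTC.

5'-CTCCGTGGGTC-3'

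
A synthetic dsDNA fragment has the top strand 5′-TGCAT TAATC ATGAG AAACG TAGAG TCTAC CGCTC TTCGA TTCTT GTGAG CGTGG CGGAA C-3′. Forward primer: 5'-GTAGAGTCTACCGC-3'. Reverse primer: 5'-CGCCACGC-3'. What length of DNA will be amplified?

38 bp

Forward primer GTAGAGTCTACCGC is found on the top strand at positions 20–33.
Reverse complement of the reverse primer: GCGTGGCG. This occurs on the top strand at positions 50–57.
Amplicon spans positions 20–57: 38 bp.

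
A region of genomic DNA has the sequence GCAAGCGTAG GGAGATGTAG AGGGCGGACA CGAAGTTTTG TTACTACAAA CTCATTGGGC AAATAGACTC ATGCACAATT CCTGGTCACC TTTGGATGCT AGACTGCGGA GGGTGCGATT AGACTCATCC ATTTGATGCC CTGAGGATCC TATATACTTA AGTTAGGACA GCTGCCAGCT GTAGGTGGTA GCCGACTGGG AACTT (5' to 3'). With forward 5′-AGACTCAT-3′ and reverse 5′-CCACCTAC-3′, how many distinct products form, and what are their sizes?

Two products: 124 bp, 68 bp

The forward primer AGACTCAT matches the top strand at positions 65–72, 121–128.
The reverse primer's reverse complement is GTAGGTGG, matching at positions 181–188.
Each forward site pairs with the reverse site to give a product ending at position 188: sizes 124, 68 bp.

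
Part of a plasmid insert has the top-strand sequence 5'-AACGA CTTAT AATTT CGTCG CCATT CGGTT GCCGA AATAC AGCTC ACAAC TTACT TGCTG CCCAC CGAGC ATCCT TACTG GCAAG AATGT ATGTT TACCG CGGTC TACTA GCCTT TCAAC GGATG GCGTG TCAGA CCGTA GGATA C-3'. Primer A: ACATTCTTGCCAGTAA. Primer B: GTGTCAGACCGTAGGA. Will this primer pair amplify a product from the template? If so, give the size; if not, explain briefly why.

Primer A (ACATTCTTGCCAGTAA) has reverse complement TTACTGGCAAGAATGT, which matches the top strand at positions 75–90; primer A anneals to the top strand there with its 3' end pointing upstream toward position 75.
Primer B (GTGTCAGACCGTAGGA) matches the top strand directly at positions 128–143; it anneals to the bottom strand with its 3' end pointing downstream toward position 143.
The 3' ends diverge (primer A extends toward position 1, primer B toward position 146), so the primers never converge on a shared product.

No product — the primers' 3' ends point away from each other.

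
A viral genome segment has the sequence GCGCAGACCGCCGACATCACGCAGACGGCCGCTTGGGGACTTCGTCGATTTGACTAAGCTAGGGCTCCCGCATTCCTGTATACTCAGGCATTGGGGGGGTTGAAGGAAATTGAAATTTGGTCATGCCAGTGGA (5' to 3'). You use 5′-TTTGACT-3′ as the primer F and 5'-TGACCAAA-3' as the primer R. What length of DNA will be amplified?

The forward primer matches the template at positions 49–55.
Taking the reverse complement of TGACCAAA gives TTTGGTCA, found at positions 116–123 on the template; the primer anneals here to the top strand with its 3' end pointing upstream.
The product runs from position 49 to position 123, so its length is 123 − 49 + 1 = 75 bp.

75 bp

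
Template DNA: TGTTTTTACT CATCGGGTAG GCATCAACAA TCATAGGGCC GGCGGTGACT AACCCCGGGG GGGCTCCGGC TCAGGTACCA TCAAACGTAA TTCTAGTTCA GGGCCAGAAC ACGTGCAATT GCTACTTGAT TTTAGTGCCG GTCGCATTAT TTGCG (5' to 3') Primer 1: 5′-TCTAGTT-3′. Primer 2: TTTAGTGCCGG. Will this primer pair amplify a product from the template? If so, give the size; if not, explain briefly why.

Primer 1 (TCTAGTT) matches the top strand at positions 92–98 (3' end points downstream).
Primer 2 (TTTAGTGCCGG) also matches the top strand directly, at positions 131–141 — its reverse complement CCGGCACTAAA is not present.
Both primers anneal to the bottom strand with 3' ends pointing the same way, so neither can prime synthesis back toward the other.

No product — both primers anneal to the same strand and extend in the same direction.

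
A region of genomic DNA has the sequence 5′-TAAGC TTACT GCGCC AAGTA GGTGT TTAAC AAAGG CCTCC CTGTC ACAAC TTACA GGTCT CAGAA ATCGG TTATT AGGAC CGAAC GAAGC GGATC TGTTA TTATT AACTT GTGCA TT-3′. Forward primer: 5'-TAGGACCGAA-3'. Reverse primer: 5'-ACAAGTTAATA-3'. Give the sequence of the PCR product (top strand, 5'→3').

5'-TAGGACCGAACGAAGCGGATCTGTTATTATTAACTTGT-3'

Forward primer TAGGACCGAA is found on the top strand at positions 75–84.
Taking the reverse complement of ACAAGTTAATA gives TATTAACTTGT, found at positions 102–112 on the template; the primer anneals here to the top strand with its 3' end pointing upstream.
The product is the template from position 75 through 112 (38 bp).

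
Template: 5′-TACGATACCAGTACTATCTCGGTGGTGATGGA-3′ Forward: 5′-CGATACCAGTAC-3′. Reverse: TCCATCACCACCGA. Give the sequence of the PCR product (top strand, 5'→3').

5'-CGATACCAGTACTATCTCGGTGGTGATGGA-3'

Forward primer CGATACCAGTAC is found on the top strand at positions 3–14.
The reverse primer's reverse complement is TCGGTGGTGATGGA, which matches the template at positions 19–32.
The product is the template from position 3 through 32 (30 bp).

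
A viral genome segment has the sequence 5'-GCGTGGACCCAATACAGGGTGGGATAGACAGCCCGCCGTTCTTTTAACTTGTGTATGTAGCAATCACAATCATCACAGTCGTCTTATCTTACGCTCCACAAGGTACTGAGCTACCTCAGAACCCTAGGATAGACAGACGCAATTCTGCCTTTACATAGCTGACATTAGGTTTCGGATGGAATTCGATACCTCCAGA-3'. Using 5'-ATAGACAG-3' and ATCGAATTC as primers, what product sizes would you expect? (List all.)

164 bp, 59 bp

The forward primer ATAGACAG matches the top strand at positions 24–31, 129–136.
The reverse primer's reverse complement is GAATTCGAT, matching at positions 179–187.
Each forward site pairs with the reverse site to give a product ending at position 187: sizes 164, 59 bp.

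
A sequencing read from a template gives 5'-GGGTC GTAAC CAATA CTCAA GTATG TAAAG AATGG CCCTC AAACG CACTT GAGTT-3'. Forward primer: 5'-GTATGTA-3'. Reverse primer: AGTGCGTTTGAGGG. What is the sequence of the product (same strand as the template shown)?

5'-GTATGTAAAGAATGGCCCTCAAACGCACT-3'

Scanning the template, GTATGTA occurs at positions 21–27; this primer anneals to the bottom strand there with its 3' end pointing downstream.
Taking the reverse complement of AGTGCGTTTGAGGG gives CCCTCAAACGCACT, found at positions 36–49 on the template; the primer anneals here to the top strand with its 3' end pointing upstream.
The product is the template from position 21 through 49 (29 bp).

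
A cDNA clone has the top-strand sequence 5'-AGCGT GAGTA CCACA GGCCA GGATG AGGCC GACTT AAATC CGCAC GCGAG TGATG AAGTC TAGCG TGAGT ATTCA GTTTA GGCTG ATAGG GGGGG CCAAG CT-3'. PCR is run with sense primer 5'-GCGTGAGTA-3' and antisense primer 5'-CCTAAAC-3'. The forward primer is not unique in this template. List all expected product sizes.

The forward primer GCGTGAGTA matches the top strand at positions 2–10, 63–71.
The reverse primer's reverse complement is GTTTAGG, matching at positions 76–82.
Each forward site pairs with the reverse site to give a product ending at position 82: sizes 81, 20 bp.

81 bp, 20 bp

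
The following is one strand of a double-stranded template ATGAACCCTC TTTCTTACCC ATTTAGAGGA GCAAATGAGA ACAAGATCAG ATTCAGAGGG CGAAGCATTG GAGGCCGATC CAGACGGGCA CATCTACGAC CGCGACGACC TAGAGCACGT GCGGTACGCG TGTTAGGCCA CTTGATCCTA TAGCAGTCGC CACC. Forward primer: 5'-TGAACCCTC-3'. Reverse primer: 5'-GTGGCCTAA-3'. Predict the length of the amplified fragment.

The forward primer matches the template at positions 2–10.
The reverse primer's reverse complement is TTAGGCCAC, which matches the template at positions 133–141.
Amplicon spans positions 2–141: 140 bp.

140 bp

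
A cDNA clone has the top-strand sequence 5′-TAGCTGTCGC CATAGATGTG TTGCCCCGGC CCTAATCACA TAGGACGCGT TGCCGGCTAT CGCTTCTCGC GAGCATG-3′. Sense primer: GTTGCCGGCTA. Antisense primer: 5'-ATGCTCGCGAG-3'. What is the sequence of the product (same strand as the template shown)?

The forward primer matches the template at positions 49–59.
The reverse primer's reverse complement is CTCGCGAGCAT, which matches the template at positions 66–76.
The product is the template from position 49 through 76 (28 bp).

5'-GTTGCCGGCTATCGCTTCTCGCGAGCAT-3'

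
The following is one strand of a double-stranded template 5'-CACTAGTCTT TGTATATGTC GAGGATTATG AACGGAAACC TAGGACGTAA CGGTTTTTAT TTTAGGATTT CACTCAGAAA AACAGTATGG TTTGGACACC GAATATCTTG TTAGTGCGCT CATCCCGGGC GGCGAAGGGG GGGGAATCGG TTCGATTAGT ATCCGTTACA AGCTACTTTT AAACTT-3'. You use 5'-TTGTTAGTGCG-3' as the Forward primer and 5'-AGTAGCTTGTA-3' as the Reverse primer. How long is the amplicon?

Forward primer TTGTTAGTGCG is found on the top strand at positions 108–118.
The reverse primer's reverse complement is TACAAGCTACT, which matches the template at positions 167–177.
The product runs from position 108 to position 177, so its length is 177 − 108 + 1 = 70 bp.

70 bp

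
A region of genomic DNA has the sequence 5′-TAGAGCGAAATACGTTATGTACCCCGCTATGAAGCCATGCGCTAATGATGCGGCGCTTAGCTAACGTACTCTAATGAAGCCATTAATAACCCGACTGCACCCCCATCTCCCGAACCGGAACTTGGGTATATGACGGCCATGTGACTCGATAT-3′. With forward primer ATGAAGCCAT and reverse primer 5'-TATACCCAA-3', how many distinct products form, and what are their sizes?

The forward primer ATGAAGCCAT matches the top strand at positions 29–38, 74–83.
The reverse primer's reverse complement is TTGGGTATA, matching at positions 122–130.
Each forward site pairs with the reverse site to give a product ending at position 130: sizes 102, 57 bp.

Two products: 102 bp, 57 bp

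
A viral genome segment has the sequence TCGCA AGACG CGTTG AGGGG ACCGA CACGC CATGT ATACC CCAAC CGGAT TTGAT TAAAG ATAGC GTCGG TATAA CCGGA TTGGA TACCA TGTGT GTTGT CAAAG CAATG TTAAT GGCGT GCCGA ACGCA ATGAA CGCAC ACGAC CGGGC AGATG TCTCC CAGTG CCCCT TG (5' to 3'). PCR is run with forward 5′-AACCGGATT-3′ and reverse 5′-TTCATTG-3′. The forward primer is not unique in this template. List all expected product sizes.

The forward primer AACCGGATT matches the top strand at positions 43–51, 74–82.
The reverse primer's reverse complement is CAATGAA, matching at positions 129–135.
Each forward site pairs with the reverse site to give a product ending at position 135: sizes 93, 62 bp.

93 bp, 62 bp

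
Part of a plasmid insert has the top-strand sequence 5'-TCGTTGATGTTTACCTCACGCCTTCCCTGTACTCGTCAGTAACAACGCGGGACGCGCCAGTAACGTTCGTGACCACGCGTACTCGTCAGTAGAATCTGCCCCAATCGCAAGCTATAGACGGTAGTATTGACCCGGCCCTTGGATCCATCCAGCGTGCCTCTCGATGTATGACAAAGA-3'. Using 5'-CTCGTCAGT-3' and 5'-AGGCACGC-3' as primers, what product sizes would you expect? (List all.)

The forward primer CTCGTCAGT matches the top strand at positions 32–40, 82–90.
The reverse primer's reverse complement is GCGTGCCT, matching at positions 152–159.
Each forward site pairs with the reverse site to give a product ending at position 159: sizes 128, 78 bp.

128 bp, 78 bp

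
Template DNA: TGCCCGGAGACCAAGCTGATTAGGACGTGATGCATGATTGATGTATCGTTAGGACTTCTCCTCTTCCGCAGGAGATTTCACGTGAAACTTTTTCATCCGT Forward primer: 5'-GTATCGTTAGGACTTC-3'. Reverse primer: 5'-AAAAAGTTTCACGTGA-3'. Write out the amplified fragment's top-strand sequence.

Scanning the template, GTATCGTTAGGACTTC occurs at positions 43–58; this primer anneals to the bottom strand there with its 3' end pointing downstream.
The reverse primer's reverse complement is TCACGTGAAACTTTTT, which matches the template at positions 78–93.
The product is the template from position 43 through 93 (51 bp).

5'-GTATCGTTAGGACTTCTCCTCTTCCGCAGGAGATTTCACGTGAAACTTTTT-3'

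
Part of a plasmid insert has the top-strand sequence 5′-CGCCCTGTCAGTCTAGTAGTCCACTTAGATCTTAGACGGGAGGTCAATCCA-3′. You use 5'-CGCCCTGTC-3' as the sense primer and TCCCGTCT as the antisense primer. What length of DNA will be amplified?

41 bp

Forward primer CGCCCTGTC is found on the top strand at positions 1–9.
The reverse primer's reverse complement is AGACGGGA, which matches the template at positions 34–41.
The product runs from position 1 to position 41, so its length is 41 − 1 + 1 = 41 bp.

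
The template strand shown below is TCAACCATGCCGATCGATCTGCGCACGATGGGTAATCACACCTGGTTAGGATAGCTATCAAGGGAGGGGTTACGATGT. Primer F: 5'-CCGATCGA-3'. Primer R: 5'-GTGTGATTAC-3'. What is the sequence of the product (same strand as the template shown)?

Scanning the template, CCGATCGA occurs at positions 10–17; this primer anneals to the bottom strand there with its 3' end pointing downstream.
The reverse primer's reverse complement is GTAATCACAC, which matches the template at positions 32–41.
The product is the template from position 10 through 41 (32 bp).

5'-CCGATCGATCTGCGCACGATGGGTAATCACAC-3'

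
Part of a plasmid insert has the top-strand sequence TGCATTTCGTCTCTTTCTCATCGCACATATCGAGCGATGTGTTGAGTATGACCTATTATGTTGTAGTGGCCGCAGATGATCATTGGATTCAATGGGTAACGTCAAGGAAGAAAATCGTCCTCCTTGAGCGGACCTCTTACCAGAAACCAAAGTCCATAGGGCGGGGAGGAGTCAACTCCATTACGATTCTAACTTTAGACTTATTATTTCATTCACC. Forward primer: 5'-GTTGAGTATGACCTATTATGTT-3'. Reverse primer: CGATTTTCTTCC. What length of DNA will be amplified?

Forward primer GTTGAGTATGACCTATTATGTT is found on the top strand at positions 41–62.
The reverse primer's reverse complement is GGAAGAAAATCG, which matches the template at positions 106–117.
The product runs from position 41 to position 117, so its length is 117 − 41 + 1 = 77 bp.

77 bp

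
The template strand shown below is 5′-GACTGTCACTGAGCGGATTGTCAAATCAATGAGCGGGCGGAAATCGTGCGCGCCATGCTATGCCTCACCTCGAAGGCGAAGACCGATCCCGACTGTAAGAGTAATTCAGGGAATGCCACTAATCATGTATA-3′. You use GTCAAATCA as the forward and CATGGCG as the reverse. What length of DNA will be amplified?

38 bp

Forward primer GTCAAATCA is found on the top strand at positions 20–28.
Taking the reverse complement of CATGGCG gives CGCCATG, found at positions 51–57 on the template; the primer anneals here to the top strand with its 3' end pointing upstream.
Product length = (reverse-primer end) − (forward-primer start) + 1 = 57 − 20 + 1 = 38 bp.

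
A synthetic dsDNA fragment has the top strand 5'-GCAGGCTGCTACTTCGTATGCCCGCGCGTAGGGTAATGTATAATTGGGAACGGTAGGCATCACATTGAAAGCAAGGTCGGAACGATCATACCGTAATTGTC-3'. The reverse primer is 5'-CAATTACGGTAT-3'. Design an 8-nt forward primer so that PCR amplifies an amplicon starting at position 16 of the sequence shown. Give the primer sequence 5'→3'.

5'-GTATGCCC-3'

The reverse primer's reverse complement ATACCGTAATTG matches the template at positions 88–99; the product starts at position 16.
The forward primer is identical to the top strand over positions 16–23: GTATGCCC.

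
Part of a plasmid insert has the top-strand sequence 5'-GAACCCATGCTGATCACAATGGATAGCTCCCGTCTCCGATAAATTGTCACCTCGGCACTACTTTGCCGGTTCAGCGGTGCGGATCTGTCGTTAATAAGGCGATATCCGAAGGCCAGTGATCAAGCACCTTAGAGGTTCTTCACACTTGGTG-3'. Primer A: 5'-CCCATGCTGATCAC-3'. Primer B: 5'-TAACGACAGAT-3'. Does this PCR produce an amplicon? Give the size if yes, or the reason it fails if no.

Yes — a 90 bp product.

Primer A (CCCATGCTGATCAC) matches the top strand at positions 4–17; it acts as a forward primer.
Primer B's reverse complement is ATCTGTCGTTA, matching the top strand at positions 83–93; it acts as a reverse primer.
The 3' ends face each other across positions 4–93, giving a 90 bp product.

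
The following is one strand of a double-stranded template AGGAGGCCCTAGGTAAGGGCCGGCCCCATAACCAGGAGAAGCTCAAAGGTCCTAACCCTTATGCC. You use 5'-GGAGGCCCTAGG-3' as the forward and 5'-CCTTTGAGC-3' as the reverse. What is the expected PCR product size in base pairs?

48 bp

Forward primer GGAGGCCCTAGG is found on the top strand at positions 2–13.
Taking the reverse complement of CCTTTGAGC gives GCTCAAAGG, found at positions 41–49 on the template; the primer anneals here to the top strand with its 3' end pointing upstream.
Product length = (reverse-primer end) − (forward-primer start) + 1 = 49 − 2 + 1 = 48 bp.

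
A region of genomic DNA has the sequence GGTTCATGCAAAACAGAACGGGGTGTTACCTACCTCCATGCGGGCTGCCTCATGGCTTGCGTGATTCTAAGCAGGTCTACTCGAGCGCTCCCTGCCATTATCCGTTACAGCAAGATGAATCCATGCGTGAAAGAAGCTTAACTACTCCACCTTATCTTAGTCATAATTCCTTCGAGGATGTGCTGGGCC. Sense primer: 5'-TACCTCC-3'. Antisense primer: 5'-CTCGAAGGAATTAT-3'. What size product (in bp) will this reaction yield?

146 bp

Scanning the template, TACCTCC occurs at positions 31–37; this primer anneals to the bottom strand there with its 3' end pointing downstream.
Taking the reverse complement of CTCGAAGGAATTAT gives ATAATTCCTTCGAG, found at positions 163–176 on the template; the primer anneals here to the top strand with its 3' end pointing upstream.
Product length = (reverse-primer end) − (forward-primer start) + 1 = 176 − 31 + 1 = 146 bp.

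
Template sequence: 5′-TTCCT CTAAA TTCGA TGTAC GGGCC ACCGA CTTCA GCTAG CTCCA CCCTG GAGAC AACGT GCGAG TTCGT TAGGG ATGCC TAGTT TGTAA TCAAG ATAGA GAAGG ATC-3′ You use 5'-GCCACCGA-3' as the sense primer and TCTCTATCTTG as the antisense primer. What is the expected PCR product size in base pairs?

Scanning the template, GCCACCGA occurs at positions 23–30; this primer anneals to the bottom strand there with its 3' end pointing downstream.
The reverse primer's reverse complement is CAAGATAGAGA, which matches the template at positions 92–102.
The product runs from position 23 to position 102, so its length is 102 − 23 + 1 = 80 bp.

80 bp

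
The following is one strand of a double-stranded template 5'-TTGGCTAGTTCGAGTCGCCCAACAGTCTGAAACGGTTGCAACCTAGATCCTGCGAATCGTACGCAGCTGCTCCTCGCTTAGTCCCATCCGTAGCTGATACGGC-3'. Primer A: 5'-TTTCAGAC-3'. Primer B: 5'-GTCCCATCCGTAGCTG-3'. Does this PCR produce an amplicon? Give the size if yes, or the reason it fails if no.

No product — the primers' 3' ends point away from each other.

Primer A (TTTCAGAC) has reverse complement GTCTGAAA, which matches the top strand at positions 25–32; primer A anneals to the top strand there with its 3' end pointing upstream toward position 25.
Primer B (GTCCCATCCGTAGCTG) matches the top strand directly at positions 81–96; it anneals to the bottom strand with its 3' end pointing downstream toward position 96.
The 3' ends diverge (primer A extends toward position 1, primer B toward position 103), so the primers never converge on a shared product.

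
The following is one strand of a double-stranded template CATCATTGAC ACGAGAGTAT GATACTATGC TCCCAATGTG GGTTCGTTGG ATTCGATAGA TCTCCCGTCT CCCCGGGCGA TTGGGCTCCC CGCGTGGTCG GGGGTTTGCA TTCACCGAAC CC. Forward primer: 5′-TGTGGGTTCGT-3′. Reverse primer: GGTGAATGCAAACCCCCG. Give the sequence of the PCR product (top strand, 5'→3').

Scanning the template, TGTGGGTTCGT occurs at positions 37–47; this primer anneals to the bottom strand there with its 3' end pointing downstream.
Taking the reverse complement of GGTGAATGCAAACCCCCG gives CGGGGGTTTGCATTCACC, found at positions 99–116 on the template; the primer anneals here to the top strand with its 3' end pointing upstream.
The product is the template from position 37 through 116 (80 bp).

5'-TGTGGGTTCGTTGGATTCGATAGATCTCCCGTCTCCCCGGGCGATTGGGCTCCCCGCGTGGTCGGGGGTTTGCATTCACC-3'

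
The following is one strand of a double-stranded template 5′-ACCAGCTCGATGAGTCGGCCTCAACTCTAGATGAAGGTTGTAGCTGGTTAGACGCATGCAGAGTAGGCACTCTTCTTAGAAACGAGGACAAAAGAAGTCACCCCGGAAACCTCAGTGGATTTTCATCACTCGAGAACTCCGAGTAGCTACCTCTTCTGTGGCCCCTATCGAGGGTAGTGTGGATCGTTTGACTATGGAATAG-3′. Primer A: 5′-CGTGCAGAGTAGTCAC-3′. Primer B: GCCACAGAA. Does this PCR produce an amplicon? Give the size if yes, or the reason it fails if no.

Primer A (CGTGCAGAGTAGTCAC) does not match the top strand, and its reverse complement GTGACTACTCTGCACG does not match either.
With no annealing site for primer A, no amplification occurs.

No product — primer A has no binding site in the template.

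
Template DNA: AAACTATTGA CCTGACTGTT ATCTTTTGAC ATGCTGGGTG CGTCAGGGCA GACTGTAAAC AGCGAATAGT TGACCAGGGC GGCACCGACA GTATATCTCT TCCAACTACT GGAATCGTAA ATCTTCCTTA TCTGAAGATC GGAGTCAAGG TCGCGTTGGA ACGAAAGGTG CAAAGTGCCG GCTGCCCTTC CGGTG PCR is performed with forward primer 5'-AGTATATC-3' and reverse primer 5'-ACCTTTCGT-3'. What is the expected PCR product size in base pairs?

The forward primer matches the template at positions 90–97.
The reverse primer's reverse complement is ACGAAAGGT, which matches the template at positions 161–169.
Amplicon spans positions 90–169: 80 bp.

80 bp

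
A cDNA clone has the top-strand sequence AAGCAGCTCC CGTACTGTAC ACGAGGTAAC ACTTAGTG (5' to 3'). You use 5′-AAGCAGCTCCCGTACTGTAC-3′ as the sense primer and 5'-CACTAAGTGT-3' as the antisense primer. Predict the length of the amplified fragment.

38 bp

Forward primer AAGCAGCTCCCGTACTGTAC is found on the top strand at positions 1–20.
Taking the reverse complement of CACTAAGTGT gives ACACTTAGTG, found at positions 29–38 on the template; the primer anneals here to the top strand with its 3' end pointing upstream.
Amplicon spans positions 1–38: 38 bp.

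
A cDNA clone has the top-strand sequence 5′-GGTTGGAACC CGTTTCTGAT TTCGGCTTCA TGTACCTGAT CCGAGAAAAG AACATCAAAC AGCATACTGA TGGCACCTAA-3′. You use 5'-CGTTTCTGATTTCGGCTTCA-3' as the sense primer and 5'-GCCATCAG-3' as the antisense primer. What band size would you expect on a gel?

64 bp

Scanning the template, CGTTTCTGATTTCGGCTTCA occurs at positions 11–30; this primer anneals to the bottom strand there with its 3' end pointing downstream.
Reverse complement of the reverse primer: CTGATGGC. This occurs on the top strand at positions 67–74.
Product length = (reverse-primer end) − (forward-primer start) + 1 = 74 − 11 + 1 = 64 bp.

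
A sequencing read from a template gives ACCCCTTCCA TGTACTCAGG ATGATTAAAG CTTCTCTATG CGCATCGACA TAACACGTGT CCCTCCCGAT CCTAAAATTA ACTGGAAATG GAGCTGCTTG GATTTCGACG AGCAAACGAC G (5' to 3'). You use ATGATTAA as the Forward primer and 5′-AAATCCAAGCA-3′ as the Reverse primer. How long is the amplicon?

The forward primer matches the template at positions 21–28.
Taking the reverse complement of AAATCCAAGCA gives TGCTTGGATTT, found at positions 95–105 on the template; the primer anneals here to the top strand with its 3' end pointing upstream.
Product length = (reverse-primer end) − (forward-primer start) + 1 = 105 − 21 + 1 = 85 bp.

85 bp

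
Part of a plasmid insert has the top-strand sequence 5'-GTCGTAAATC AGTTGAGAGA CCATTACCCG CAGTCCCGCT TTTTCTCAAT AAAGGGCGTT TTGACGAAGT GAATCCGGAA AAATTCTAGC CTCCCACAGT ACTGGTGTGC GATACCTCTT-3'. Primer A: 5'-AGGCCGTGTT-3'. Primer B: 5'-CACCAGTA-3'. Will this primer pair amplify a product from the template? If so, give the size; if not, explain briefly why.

Primer A (AGGCCGTGTT) does not match the top strand, and its reverse complement AACACGGCCT does not match either.
With no annealing site for primer A, no amplification occurs.

No product — primer A has no binding site in the template.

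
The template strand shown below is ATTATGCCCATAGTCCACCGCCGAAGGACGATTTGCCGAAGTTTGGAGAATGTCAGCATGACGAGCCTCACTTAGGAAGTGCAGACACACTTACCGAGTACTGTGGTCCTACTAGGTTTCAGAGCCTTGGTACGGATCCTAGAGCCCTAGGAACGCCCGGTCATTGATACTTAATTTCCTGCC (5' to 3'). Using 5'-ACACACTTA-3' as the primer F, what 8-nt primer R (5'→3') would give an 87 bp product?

5'-AGTATCAA-3'

The forward primer binds at positions 85–93, so an 87 bp product ends at position 85 + 87 − 1 = 171.
The reverse primer anneals to the top strand over positions 164–171, i.e. to TTGATACT.
Its sequence written 5'→3' is the reverse complement: AGTATCAA.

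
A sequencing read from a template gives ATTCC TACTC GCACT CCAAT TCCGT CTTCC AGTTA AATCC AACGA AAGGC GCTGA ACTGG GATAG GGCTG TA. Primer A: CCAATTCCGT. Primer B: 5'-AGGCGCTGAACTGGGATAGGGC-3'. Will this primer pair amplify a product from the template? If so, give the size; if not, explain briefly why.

No product — both primers anneal to the same strand and extend in the same direction.

Primer A (CCAATTCCGT) matches the top strand at positions 16–25 (3' end points downstream).
Primer B (AGGCGCTGAACTGGGATAGGGC) also matches the top strand directly, at positions 47–68 — its reverse complement GCCCTATCCCAGTTCAGCGCCT is not present.
Both primers anneal to the bottom strand with 3' ends pointing the same way, so neither can prime synthesis back toward the other.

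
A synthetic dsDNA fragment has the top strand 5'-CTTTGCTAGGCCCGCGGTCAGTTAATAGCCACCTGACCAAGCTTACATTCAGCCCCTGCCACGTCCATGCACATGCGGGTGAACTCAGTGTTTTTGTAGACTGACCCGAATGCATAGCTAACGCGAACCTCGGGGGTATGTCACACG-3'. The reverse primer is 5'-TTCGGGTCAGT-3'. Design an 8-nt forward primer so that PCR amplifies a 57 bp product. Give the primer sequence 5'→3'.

The reverse primer's reverse complement ACTGACCCGAA matches the template at positions 100–110, so the product ends at position 110.
A 57 bp product then starts at position 110 − 57 + 1 = 54.
The forward primer is identical to the top strand there: CCCTGCCA.

5'-CCCTGCCA-3'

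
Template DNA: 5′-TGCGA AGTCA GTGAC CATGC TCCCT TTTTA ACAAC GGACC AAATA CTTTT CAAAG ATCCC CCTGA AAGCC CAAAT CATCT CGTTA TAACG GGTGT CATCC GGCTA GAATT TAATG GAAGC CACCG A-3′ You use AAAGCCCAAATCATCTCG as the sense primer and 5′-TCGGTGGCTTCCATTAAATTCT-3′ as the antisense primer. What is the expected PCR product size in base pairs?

62 bp

Scanning the template, AAAGCCCAAATCATCTCG occurs at positions 65–82; this primer anneals to the bottom strand there with its 3' end pointing downstream.
The reverse primer's reverse complement is AGAATTTAATGGAAGCCACCGA, which matches the template at positions 105–126.
The product runs from position 65 to position 126, so its length is 126 − 65 + 1 = 62 bp.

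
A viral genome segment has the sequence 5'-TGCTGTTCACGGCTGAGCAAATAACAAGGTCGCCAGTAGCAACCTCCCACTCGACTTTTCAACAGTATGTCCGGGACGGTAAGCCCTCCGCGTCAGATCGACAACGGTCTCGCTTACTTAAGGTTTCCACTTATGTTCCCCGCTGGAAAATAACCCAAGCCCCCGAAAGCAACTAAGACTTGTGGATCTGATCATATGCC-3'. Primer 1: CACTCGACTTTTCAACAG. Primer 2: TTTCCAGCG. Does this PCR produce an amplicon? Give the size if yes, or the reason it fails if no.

Yes — a 102 bp product.

Primer 1 (CACTCGACTTTTCAACAG) matches the top strand at positions 48–65; it acts as a forward primer.
Primer 2's reverse complement is CGCTGGAAA, matching the top strand at positions 141–149; it acts as a reverse primer.
The 3' ends face each other across positions 48–149, giving a 102 bp product.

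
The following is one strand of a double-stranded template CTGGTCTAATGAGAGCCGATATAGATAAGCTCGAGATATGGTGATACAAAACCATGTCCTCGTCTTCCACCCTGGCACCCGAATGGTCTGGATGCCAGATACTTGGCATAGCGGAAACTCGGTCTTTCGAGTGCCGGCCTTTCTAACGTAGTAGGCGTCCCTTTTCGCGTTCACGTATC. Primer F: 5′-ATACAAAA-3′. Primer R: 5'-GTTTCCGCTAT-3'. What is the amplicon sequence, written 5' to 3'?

The forward primer matches the template at positions 44–51.
Taking the reverse complement of GTTTCCGCTAT gives ATAGCGGAAAC, found at positions 108–118 on the template; the primer anneals here to the top strand with its 3' end pointing upstream.
The product is the template from position 44 through 118 (75 bp).

5'-ATACAAAACCATGTCCTCGTCTTCCACCCTGGCACCCGAATGGTCTGGATGCCAGATACTTGGCATAGCGGAAAC-3'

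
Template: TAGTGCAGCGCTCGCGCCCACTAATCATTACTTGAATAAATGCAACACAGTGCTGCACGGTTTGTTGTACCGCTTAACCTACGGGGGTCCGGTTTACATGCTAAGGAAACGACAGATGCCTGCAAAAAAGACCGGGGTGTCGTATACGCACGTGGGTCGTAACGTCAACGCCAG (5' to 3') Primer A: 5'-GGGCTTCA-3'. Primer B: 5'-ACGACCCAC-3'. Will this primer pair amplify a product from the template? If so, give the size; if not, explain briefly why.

No product — primer A has no binding site in the template.

Primer A (GGGCTTCA) does not match the top strand, and its reverse complement TGAAGCCC does not match either.
With no annealing site for primer A, no amplification occurs.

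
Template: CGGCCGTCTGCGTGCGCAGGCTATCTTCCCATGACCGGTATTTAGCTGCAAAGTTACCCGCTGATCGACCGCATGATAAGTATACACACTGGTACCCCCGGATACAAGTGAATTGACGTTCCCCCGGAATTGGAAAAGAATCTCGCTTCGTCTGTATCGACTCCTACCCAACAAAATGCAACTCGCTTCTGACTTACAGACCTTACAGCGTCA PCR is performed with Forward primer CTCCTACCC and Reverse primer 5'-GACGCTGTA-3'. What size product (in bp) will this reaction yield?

52 bp

The forward primer matches the template at positions 161–169.
The reverse primer's reverse complement is TACAGCGTC, which matches the template at positions 204–212.
Product length = (reverse-primer end) − (forward-primer start) + 1 = 212 − 161 + 1 = 52 bp.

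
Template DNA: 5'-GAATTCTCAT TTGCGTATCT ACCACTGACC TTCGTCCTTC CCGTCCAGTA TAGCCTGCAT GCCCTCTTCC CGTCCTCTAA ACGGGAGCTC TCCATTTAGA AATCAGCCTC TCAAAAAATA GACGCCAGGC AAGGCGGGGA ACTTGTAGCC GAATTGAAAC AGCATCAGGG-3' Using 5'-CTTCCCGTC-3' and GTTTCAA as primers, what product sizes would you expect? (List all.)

124 bp, 95 bp

The forward primer CTTCCCGTC matches the top strand at positions 37–45, 66–74.
The reverse primer's reverse complement is TTGAAAC, matching at positions 154–160.
Each forward site pairs with the reverse site to give a product ending at position 160: sizes 124, 95 bp.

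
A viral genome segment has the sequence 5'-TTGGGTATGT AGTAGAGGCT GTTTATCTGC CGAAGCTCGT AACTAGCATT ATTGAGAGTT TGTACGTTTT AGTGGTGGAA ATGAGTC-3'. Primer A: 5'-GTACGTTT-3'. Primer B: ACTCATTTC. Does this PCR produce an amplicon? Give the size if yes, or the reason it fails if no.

Primer A (GTACGTTT) matches the top strand at positions 62–69; it acts as a forward primer.
Primer B's reverse complement is GAAATGAGT, matching the top strand at positions 78–86; it acts as a reverse primer.
The 3' ends face each other across positions 62–86, giving a 25 bp product.

Yes — a 25 bp product.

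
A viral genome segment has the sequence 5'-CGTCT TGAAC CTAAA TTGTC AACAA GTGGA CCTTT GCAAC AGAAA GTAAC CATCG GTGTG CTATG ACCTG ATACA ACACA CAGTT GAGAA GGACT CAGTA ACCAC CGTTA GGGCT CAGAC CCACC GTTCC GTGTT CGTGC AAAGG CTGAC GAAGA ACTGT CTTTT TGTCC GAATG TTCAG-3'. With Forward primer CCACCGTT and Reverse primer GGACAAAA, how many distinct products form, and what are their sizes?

The forward primer CCACCGTT matches the top strand at positions 102–109, 121–128.
The reverse primer's reverse complement is TTTTGTCC, matching at positions 163–170.
Each forward site pairs with the reverse site to give a product ending at position 170: sizes 69, 50 bp.

Two products: 69 bp, 50 bp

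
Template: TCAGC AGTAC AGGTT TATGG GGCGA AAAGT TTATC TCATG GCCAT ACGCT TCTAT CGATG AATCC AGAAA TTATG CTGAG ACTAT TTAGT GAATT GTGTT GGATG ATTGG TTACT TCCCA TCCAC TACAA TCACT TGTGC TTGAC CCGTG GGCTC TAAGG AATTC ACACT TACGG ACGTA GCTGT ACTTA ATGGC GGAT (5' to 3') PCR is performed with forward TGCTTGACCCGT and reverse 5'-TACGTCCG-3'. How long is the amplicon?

Forward primer TGCTTGACCCGT is found on the top strand at positions 138–149.
Taking the reverse complement of TACGTCCG gives CGGACGTA, found at positions 173–180 on the template; the primer anneals here to the top strand with its 3' end pointing upstream.
Product length = (reverse-primer end) − (forward-primer start) + 1 = 180 − 138 + 1 = 43 bp.

43 bp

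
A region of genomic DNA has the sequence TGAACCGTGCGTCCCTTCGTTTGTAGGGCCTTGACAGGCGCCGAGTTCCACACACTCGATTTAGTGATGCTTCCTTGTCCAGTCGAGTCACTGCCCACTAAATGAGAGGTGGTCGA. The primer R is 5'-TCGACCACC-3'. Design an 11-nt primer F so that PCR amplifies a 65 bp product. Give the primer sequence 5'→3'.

5'-ACACTCGATTT-3'

The reverse primer's reverse complement GGTGGTCGA matches the template at positions 108–116, so the product ends at position 116.
A 65 bp product then starts at position 116 − 65 + 1 = 52.
The forward primer is identical to the top strand there: ACACTCGATTT.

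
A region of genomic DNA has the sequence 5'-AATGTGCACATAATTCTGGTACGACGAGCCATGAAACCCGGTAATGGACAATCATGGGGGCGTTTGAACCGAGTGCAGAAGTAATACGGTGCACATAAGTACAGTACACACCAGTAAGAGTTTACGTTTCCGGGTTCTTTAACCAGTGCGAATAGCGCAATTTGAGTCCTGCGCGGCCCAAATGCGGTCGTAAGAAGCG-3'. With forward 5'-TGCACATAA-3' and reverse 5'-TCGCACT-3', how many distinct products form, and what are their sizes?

Two products: 147 bp, 62 bp

The forward primer TGCACATAA matches the top strand at positions 5–13, 90–98.
The reverse primer's reverse complement is AGTGCGA, matching at positions 145–151.
Each forward site pairs with the reverse site to give a product ending at position 151: sizes 147, 62 bp.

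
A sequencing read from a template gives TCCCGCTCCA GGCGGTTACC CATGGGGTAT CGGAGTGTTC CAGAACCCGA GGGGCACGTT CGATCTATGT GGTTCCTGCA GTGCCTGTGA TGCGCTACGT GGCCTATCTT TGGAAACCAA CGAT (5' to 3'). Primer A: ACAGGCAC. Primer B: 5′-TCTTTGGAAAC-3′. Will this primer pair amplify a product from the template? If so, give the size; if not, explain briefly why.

No product — the primers' 3' ends point away from each other.

Primer A (ACAGGCAC) has reverse complement GTGCCTGT, which matches the top strand at positions 81–88; primer A anneals to the top strand there with its 3' end pointing upstream toward position 81.
Primer B (TCTTTGGAAAC) matches the top strand directly at positions 107–117; it anneals to the bottom strand with its 3' end pointing downstream toward position 117.
The 3' ends diverge (primer A extends toward position 1, primer B toward position 124), so the primers never converge on a shared product.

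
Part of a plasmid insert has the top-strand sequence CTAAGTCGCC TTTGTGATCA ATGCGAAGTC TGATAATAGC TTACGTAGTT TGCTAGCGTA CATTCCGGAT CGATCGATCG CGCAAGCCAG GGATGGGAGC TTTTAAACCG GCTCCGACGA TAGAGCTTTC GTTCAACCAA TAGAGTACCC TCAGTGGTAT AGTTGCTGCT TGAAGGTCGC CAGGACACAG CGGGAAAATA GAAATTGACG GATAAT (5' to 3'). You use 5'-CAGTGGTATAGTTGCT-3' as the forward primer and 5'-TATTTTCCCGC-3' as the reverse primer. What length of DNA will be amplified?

The forward primer matches the template at positions 152–167.
Reverse complement of the reverse primer: GCGGGAAAATA. This occurs on the top strand at positions 190–200.
Amplicon spans positions 152–200: 49 bp.

49 bp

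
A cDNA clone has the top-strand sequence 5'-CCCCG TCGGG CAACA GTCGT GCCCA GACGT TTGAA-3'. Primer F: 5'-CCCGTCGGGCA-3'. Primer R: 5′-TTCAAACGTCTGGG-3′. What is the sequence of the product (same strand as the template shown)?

5'-CCCGTCGGGCAACAGTCGTGCCCAGACGTTTGAA-3'

Forward primer CCCGTCGGGCA is found on the top strand at positions 2–12.
Taking the reverse complement of TTCAAACGTCTGGG gives CCCAGACGTTTGAA, found at positions 22–35 on the template; the primer anneals here to the top strand with its 3' end pointing upstream.
The product is the template from position 2 through 35 (34 bp).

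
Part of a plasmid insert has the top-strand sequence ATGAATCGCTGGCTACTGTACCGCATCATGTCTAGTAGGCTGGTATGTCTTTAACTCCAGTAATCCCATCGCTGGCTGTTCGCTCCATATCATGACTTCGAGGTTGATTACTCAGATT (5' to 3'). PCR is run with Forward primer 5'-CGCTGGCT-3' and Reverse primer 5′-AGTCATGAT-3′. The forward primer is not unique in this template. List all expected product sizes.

The forward primer CGCTGGCT matches the top strand at positions 7–14, 70–77.
The reverse primer's reverse complement is ATCATGACT, matching at positions 89–97.
Each forward site pairs with the reverse site to give a product ending at position 97: sizes 91, 28 bp.

91 bp, 28 bp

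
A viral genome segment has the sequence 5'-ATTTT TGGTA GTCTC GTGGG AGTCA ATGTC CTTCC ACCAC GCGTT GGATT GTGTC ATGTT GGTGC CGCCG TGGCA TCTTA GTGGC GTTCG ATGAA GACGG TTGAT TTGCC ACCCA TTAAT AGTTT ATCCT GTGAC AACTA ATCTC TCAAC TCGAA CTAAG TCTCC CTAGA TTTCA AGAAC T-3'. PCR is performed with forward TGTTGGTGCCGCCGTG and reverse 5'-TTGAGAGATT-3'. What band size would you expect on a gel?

Forward primer TGTTGGTGCCGCCGTG is found on the top strand at positions 57–72.
The reverse primer's reverse complement is AATCTCTCAA, which matches the template at positions 140–149.
The product runs from position 57 to position 149, so its length is 149 − 57 + 1 = 93 bp.

93 bp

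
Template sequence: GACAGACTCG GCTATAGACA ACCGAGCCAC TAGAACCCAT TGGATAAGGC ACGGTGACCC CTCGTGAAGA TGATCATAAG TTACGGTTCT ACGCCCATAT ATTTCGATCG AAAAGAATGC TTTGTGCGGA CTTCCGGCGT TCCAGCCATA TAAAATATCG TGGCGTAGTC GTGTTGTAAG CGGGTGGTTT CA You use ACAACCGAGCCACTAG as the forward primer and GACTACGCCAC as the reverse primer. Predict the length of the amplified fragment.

153 bp

The forward primer matches the template at positions 18–33.
Taking the reverse complement of GACTACGCCAC gives GTGGCGTAGTC, found at positions 160–170 on the template; the primer anneals here to the top strand with its 3' end pointing upstream.
The product runs from position 18 to position 170, so its length is 170 − 18 + 1 = 153 bp.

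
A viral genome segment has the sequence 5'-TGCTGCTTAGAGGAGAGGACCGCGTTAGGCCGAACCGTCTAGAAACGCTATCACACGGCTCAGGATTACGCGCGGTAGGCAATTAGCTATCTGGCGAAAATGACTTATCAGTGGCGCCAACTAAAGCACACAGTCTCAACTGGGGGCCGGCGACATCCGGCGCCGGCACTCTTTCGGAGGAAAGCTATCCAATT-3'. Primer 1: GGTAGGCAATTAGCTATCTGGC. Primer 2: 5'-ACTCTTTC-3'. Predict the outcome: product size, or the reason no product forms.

No product — both primers anneal to the same strand and extend in the same direction.

Primer 1 (GGTAGGCAATTAGCTATCTGGC) matches the top strand at positions 74–95 (3' end points downstream).
Primer 2 (ACTCTTTC) also matches the top strand directly, at positions 168–175 — its reverse complement GAAAGAGT is not present.
Both primers anneal to the bottom strand with 3' ends pointing the same way, so neither can prime synthesis back toward the other.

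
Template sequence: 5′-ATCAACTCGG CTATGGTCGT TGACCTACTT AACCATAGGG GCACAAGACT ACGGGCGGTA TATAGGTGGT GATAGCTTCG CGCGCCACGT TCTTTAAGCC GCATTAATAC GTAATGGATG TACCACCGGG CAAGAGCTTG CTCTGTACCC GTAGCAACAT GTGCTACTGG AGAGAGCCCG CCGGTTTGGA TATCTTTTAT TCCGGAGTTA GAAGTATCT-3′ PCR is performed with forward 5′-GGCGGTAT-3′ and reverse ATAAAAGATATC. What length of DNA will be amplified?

Scanning the template, GGCGGTAT occurs at positions 54–61; this primer anneals to the bottom strand there with its 3' end pointing downstream.
The reverse primer's reverse complement is GATATCTTTTAT, which matches the template at positions 189–200.
The product runs from position 54 to position 200, so its length is 200 − 54 + 1 = 147 bp.

147 bp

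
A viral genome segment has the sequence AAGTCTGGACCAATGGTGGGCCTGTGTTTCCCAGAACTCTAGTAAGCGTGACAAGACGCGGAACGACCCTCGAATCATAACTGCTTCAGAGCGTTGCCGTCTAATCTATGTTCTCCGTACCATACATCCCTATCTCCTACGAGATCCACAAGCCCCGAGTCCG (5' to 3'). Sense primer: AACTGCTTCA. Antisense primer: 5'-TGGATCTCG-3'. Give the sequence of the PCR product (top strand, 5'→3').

Scanning the template, AACTGCTTCA occurs at positions 79–88; this primer anneals to the bottom strand there with its 3' end pointing downstream.
Taking the reverse complement of TGGATCTCG gives CGAGATCCA, found at positions 140–148 on the template; the primer anneals here to the top strand with its 3' end pointing upstream.
The product is the template from position 79 through 148 (70 bp).

5'-AACTGCTTCAGAGCGTTGCCGTCTAATCTATGTTCTCCGTACCATACATCCCTATCTCCTACGAGATCCA-3'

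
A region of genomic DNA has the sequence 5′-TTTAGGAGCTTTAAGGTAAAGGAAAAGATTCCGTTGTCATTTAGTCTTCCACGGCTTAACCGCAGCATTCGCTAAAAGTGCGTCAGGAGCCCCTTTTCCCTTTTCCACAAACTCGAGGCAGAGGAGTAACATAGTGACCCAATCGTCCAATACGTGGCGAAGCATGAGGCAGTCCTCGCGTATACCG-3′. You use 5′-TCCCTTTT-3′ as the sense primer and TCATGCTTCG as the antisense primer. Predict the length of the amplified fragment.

71 bp

Scanning the template, TCCCTTTT occurs at positions 97–104; this primer anneals to the bottom strand there with its 3' end pointing downstream.
Reverse complement of the reverse primer: CGAAGCATGA. This occurs on the top strand at positions 158–167.
The product runs from position 97 to position 167, so its length is 167 − 97 + 1 = 71 bp.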